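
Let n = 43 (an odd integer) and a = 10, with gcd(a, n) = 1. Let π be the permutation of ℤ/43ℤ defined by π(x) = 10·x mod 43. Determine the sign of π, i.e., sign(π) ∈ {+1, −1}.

+1

Orbit of 9 under x↦10x: [9, 4, 40, 13, 1, 10, 14]… (length divides ord_43(10)).
Decompose π into cycles: lengths [21, 21, 1] (3 cycles, including the fixed point 0).
43 − 3 = 40 transpositions; sign(π) = (−1)^40 = +1.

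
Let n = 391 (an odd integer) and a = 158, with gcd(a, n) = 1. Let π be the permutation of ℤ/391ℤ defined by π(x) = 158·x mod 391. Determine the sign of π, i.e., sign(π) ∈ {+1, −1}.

+1

Start at x=228: 228 → 52 → 5 → 8 → 91 → 302 → 14 → … (one orbit).
Decompose π into cycles: lengths [176, 176, 22, 16, 1] (5 cycles, including the fixed point 0).
With 5 cycles on 391 points, sign = (−1)^{391−5} = +1.
Check: (158/391) = +1 by Zolotarev.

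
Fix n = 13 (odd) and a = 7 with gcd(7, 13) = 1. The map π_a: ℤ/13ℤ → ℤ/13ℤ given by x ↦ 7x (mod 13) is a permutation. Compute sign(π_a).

-1

Start at x=12: 12 → 6 → 3 → 8 → 4 → 2 → 1 → … (one orbit).
Decompose π into cycles: lengths [12, 1] (2 cycles, including the fixed point 0).
n − c = 13 − 2 = 11; sign = (−1)^11 = -1.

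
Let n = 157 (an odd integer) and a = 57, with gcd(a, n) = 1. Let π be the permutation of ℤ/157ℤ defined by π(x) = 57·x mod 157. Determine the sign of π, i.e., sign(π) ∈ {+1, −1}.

+1

Orbit of 113 under x↦57x: [113, 4, 71, 122, 46, 110, 147]… (length divides ord_157(57)).
The orbit structure of x ↦ 57x mod 157: 3 orbits of sizes [78, 78, 1].
157 − 3 = 154 transpositions; sign(π) = (−1)^154 = +1.
Via Zolotarev, sign(π_{57}) = (57|157) = +1.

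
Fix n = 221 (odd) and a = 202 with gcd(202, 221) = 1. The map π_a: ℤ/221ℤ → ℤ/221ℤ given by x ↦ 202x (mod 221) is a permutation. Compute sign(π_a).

Trace 110: π^k(110) = [110, 120, 151, 4, 145, 118, 189] for k=0..6.
π_202 has 12 disjoint cycles with lengths [24, 24, 24, 24, 24, 24, 24, 24, 12, 8, 8, 1] on {0,…,220}.
221 − 12 = 209 transpositions; sign(π) = (−1)^209 = -1.
Zolotarev: (202|221) = -1, matching the cycle-count sign.

-1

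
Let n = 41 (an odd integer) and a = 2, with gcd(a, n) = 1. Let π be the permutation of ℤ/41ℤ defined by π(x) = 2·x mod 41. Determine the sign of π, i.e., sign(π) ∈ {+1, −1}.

+1

Trace 20: π^k(20) = [20, 40, 39, 37, 33, 25, 9] for k=0..6.
π_2 has 3 disjoint cycles with lengths [20, 20, 1] on {0,…,40}.
n − c = 41 − 3 = 38; sign = (−1)^38 = +1.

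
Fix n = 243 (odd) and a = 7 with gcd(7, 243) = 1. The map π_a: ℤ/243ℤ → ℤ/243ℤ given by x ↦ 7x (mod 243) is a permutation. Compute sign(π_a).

+1

Trace 34: π^k(34) = [34, 238, 208, 241, 229, 145, 43] for k=0..6.
Decompose π into cycles: lengths [81, 81, 27, 27, 9, 9, 3, 3, 1, 1, 1] (11 cycles, including the fixed point 0).
11 cycles on 243: each ℓ→(−1)^(ℓ−1), product (−1)^232 = +1.
(7|243)_J = +1 (Zolotarev's lemma cross-check).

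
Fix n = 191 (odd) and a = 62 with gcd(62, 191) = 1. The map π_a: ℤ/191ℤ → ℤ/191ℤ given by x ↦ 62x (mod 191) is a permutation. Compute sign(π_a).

Trace 89: π^k(89) = [89, 170, 35, 69, 76, 128, 105] for k=0..6.
Cycle type of π: 190 + 1; total 2 cycles.
sign(π) = (−1)^{n − #cycles} = (−1)^{191−2} = (−1)^189 = -1.
(62|191)_J = -1 (Zolotarev's lemma cross-check).

-1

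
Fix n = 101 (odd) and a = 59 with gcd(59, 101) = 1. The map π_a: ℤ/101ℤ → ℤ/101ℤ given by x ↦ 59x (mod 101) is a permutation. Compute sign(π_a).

Orbit of 69 under x↦59x: [69, 31, 11, 43, 12, 1, 59]… (length divides ord_101(59)).
The orbit structure of x ↦ 59x mod 101: 2 orbits of sizes [100, 1].
2 cycles on 101: each ℓ→(−1)^(ℓ−1), product (−1)^99 = -1.
Check: (59/101) = -1 by Zolotarev.

-1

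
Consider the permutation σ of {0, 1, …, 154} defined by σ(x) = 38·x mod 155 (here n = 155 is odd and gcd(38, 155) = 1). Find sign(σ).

Trace 32: π^k(32) = [32, 131, 18, 64, 107, 36, 128] for k=0..6.
Cycle lengths of π_38 on ℤ/155ℤ: [60, 60, 15, 15, 4, 1]; 6 cycles in total.
n − c = 155 − 6 = 149; sign = (−1)^149 = -1.

-1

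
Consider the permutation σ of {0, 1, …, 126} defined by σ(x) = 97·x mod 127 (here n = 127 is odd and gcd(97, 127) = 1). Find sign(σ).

Trace 114: π^k(114) = [114, 9, 111, 99, 78, 73, 96] for k=0..6.
2 cycles of lengths [126, 1].
Σ(ℓ_i−1) = 127−2 = 125; sign = (−1)^125 = -1.

-1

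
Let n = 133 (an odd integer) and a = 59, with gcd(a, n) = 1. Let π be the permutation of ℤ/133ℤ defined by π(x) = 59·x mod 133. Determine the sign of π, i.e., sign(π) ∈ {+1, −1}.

+1

Trace 81: π^k(81) = [81, 124, 1, 59, 23, 27, 130] for k=0..6.
Decompose π into cycles: lengths [18, 18, 18, 18, 18, 18, 18, 6, 1] (9 cycles, including the fixed point 0).
n − c = 133 − 9 = 124; sign = (−1)^124 = +1.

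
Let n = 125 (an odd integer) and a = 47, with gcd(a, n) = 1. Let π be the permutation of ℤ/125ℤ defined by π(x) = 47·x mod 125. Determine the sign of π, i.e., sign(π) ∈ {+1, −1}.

-1

Orbit of 61 under x↦47x: [61, 117, 124, 78, 41, 52, 69]… (length divides ord_125(47)).
Decompose π into cycles: lengths [100, 20, 4, 1] (4 cycles, including the fixed point 0).
4 cycles on 125: each ℓ→(−1)^(ℓ−1), product (−1)^121 = -1.
Via Zolotarev, sign(π_{47}) = (47|125) = -1.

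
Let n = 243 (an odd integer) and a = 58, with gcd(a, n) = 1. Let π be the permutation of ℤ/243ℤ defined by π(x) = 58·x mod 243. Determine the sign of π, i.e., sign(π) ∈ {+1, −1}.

Orbit of 145 under x↦58x: [145, 148, 79, 208, 157, 115, 109]… (length divides ord_243(58)).
π_58 has 11 disjoint cycles with lengths [81, 81, 27, 27, 9, 9, 3, 3, 1, 1, 1] on {0,…,242}.
n − c = 243 − 11 = 232; sign = (−1)^232 = +1.
Zolotarev: (58|243) = +1, matching the cycle-count sign.

+1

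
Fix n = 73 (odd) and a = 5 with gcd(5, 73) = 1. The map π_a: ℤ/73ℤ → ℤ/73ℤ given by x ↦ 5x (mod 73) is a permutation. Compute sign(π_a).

Start at x=53: 53 → 46 → 11 → 55 → 56 → 61 → 13 → … (one orbit).
Cycle type of π: 72 + 1; total 2 cycles.
sign(π) = (−1)^{n − #cycles} = (−1)^{73−2} = (−1)^71 = -1.
Zolotarev: (5|73) = -1, matching the cycle-count sign.

-1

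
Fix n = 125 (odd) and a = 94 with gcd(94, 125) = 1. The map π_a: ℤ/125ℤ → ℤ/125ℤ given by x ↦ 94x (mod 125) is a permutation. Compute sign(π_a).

Trace 114: π^k(114) = [114, 91, 54, 76, 19, 36, 9] for k=0..6.
Decompose π into cycles: lengths [50, 50, 10, 10, 2, 2, 1] (7 cycles, including the fixed point 0).
With 7 cycles on 125 points, sign = (−1)^{125−7} = +1.

+1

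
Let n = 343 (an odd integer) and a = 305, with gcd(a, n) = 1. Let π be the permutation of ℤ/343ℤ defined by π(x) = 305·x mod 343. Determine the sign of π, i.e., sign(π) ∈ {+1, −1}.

+1

Start at x=121: 121 → 204 → 137 → 282 → 260 → 67 → 198 → … (one orbit).
Cycle lengths of π_305 on ℤ/343ℤ: [147, 147, 21, 21, 3, 3, 1]; 7 cycles in total.
With 7 cycles on 343 points, sign = (−1)^{343−7} = +1.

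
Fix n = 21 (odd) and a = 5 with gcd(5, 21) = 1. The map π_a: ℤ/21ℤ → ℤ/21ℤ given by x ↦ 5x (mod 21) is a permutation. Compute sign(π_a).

+1

Orbit of 1 under x↦5x: [1, 5, 4, 20, 16, 17]… (length divides ord_21(5)).
The orbit structure of x ↦ 5x mod 21: 5 orbits of sizes [6, 6, 6, 2, 1].
5 cycles on 21: each ℓ→(−1)^(ℓ−1), product (−1)^16 = +1.
The Jacobi symbol (5|21) = +1 (Zolotarev) agrees.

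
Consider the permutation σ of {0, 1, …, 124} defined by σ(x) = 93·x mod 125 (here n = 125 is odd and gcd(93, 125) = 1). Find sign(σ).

Orbit of 68 under x↦93x: [68, 74, 7, 26, 43, 124, 32]… (length divides ord_125(93)).
Decompose π into cycles: lengths [20, 20, 20, 20, 20, 4, 4, 4, 4, 4, 4, 1] (12 cycles, including the fixed point 0).
With 12 cycles on 125 points, sign = (−1)^{125−12} = -1.
Check: (93/125) = -1 by Zolotarev.

-1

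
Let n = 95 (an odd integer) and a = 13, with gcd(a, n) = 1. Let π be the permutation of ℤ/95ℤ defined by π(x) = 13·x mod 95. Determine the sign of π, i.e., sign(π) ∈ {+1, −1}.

Trace 49: π^k(49) = [49, 67, 16, 18, 44, 2, 26] for k=0..6.
5 cycles of lengths [36, 36, 18, 4, 1].
With 5 cycles on 95 points, sign = (−1)^{95−5} = +1.

+1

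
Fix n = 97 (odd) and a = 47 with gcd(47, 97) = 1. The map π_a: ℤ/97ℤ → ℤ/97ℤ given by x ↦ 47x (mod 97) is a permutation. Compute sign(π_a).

Trace 50: π^k(50) = [50, 22, 64, 1, 47, 75, 33] for k=0..6.
Decompose π into cycles: lengths [8, 8, 8, 8, 8, 8, 8, 8, 8, 8, 8, 8, 1] (13 cycles, including the fixed point 0).
sign(π) = (−1)^{n − #cycles} = (−1)^{97−13} = (−1)^84 = +1.

+1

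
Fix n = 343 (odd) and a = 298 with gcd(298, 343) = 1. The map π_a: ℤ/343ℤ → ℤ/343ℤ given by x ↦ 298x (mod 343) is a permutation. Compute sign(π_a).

Orbit of 51 under x↦298x: [51, 106, 32, 275, 316, 186, 205]… (length divides ord_343(298)).
Cycle lengths of π_298 on ℤ/343ℤ: [147, 147, 21, 21, 3, 3, 1]; 7 cycles in total.
sign(π) = (−1)^{n − #cycles} = (−1)^{343−7} = (−1)^336 = +1.
(298|343)_J = +1 (Zolotarev's lemma cross-check).

+1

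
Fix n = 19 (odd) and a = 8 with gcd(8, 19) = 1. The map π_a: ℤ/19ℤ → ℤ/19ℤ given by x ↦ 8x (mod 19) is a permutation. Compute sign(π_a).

-1

Trace 7: π^k(7) = [7, 18, 11, 12, 1, 8] for k=0..5.
π_8 has 4 disjoint cycles with lengths [6, 6, 6, 1] on {0,…,18}.
sign(π) = (−1)^{n − #cycles} = (−1)^{19−4} = (−1)^15 = -1.
Check: (8/19) = -1 by Zolotarev.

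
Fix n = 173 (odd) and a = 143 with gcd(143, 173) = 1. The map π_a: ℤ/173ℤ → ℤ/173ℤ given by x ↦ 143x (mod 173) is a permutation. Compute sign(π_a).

Trace 75: π^k(75) = [75, 172, 30, 138, 12, 159, 74] for k=0..6.
Decompose π into cycles: lengths [172, 1] (2 cycles, including the fixed point 0).
With 2 cycles on 173 points, sign = (−1)^{173−2} = -1.

-1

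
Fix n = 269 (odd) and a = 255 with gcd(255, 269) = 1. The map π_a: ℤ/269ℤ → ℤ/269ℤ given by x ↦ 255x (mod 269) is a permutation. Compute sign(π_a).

Orbit of 36 under x↦255x: [36, 34, 62, 208, 47, 149, 66]… (length divides ord_269(255)).
π_255 has 3 disjoint cycles with lengths [134, 134, 1] on {0,…,268}.
With 3 cycles on 269 points, sign = (−1)^{269−3} = +1.

+1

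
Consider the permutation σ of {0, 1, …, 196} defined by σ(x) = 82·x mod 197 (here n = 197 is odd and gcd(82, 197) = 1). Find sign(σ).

Start at x=40: 40 → 128 → 55 → 176 → 51 → 45 → 144 → … (one orbit).
The orbit structure of x ↦ 82x mod 197: 2 orbits of sizes [196, 1].
2 cycles on 197: each ℓ→(−1)^(ℓ−1), product (−1)^195 = -1.
(82|197)_J = -1 (Zolotarev's lemma cross-check).

-1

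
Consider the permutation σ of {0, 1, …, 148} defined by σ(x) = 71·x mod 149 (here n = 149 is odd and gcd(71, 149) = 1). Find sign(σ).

-1

Trace 36: π^k(36) = [36, 23, 143, 21, 1, 71, 124] for k=0..6.
Cycle lengths of π_71 on ℤ/149ℤ: [148, 1]; 2 cycles in total.
2 cycles on 149: each ℓ→(−1)^(ℓ−1), product (−1)^147 = -1.
(71|149)_J = -1 (Zolotarev's lemma cross-check).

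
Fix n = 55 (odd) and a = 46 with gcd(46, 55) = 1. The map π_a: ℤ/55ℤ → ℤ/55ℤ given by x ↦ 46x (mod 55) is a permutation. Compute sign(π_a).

Trace 6: π^k(6) = [6, 1, 46, 26, 41, 16, 21] for k=0..6.
The orbit structure of x ↦ 46x mod 55: 10 orbits of sizes [10, 10, 10, 10, 10, 1, 1, 1, 1, 1].
n − c = 55 − 10 = 45; sign = (−1)^45 = -1.
Zolotarev: (46|55) = -1, matching the cycle-count sign.

-1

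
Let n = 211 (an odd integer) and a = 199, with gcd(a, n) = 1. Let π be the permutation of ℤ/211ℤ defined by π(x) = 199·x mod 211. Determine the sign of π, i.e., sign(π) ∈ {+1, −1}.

Orbit of 148 under x↦199x: [148, 123, 1, 199, 144, 171, 58]… (length divides ord_211(199)).
31 cycles of lengths [7, 7, 7, 7, 7, 7, 7, 7, 7, 7, 7, 7, 7, 7, 7, 7, 7, 7, 7, 7, 7, 7, 7, 7, 7, 7, 7, 7, 7, 7, 1].
211 − 31 = 180 transpositions; sign(π) = (−1)^180 = +1.
Check: (199/211) = +1 by Zolotarev.

+1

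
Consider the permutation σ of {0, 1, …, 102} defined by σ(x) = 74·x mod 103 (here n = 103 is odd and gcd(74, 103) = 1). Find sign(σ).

-1

Trace 84: π^k(84) = [84, 36, 89, 97, 71, 1, 74] for k=0..6.
The orbit structure of x ↦ 74x mod 103: 2 orbits of sizes [102, 1].
sign(π) = (−1)^{n − #cycles} = (−1)^{103−2} = (−1)^101 = -1.
Via Zolotarev, sign(π_{74}) = (74|103) = -1.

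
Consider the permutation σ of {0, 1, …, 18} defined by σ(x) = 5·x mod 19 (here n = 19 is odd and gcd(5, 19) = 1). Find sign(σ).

Trace 7: π^k(7) = [7, 16, 4, 1, 5, 6, 11] for k=0..6.
π_5 has 3 disjoint cycles with lengths [9, 9, 1] on {0,…,18}.
Σ(ℓ_i−1) = 19−3 = 16; sign = (−1)^16 = +1.
The Jacobi symbol (5|19) = +1 (Zolotarev) agrees.

+1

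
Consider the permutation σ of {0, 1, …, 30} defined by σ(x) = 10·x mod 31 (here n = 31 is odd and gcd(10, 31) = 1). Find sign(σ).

+1

Start at x=14: 14 → 16 → 5 → 19 → 4 → 9 → 28 → … (one orbit).
Decompose π into cycles: lengths [15, 15, 1] (3 cycles, including the fixed point 0).
Σ(ℓ_i−1) = 31−3 = 28; sign = (−1)^28 = +1.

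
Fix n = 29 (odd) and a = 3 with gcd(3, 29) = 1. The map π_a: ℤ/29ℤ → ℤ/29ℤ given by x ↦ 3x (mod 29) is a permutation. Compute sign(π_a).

Trace 8: π^k(8) = [8, 24, 14, 13, 10, 1, 3] for k=0..6.
The orbit structure of x ↦ 3x mod 29: 2 orbits of sizes [28, 1].
sign(π) = (−1)^{n − #cycles} = (−1)^{29−2} = (−1)^27 = -1.
The Jacobi symbol (3|29) = -1 (Zolotarev) agrees.

-1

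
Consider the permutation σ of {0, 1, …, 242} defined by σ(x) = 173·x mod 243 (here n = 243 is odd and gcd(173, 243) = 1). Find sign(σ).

Trace 229: π^k(229) = [229, 8, 169, 77, 199, 164, 184] for k=0..6.
Decompose π into cycles: lengths [162, 54, 18, 6, 2, 1] (6 cycles, including the fixed point 0).
With 6 cycles on 243 points, sign = (−1)^{243−6} = -1.
Via Zolotarev, sign(π_{173}) = (173|243) = -1.

-1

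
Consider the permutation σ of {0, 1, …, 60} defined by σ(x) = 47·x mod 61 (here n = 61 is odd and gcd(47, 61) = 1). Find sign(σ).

Trace 13: π^k(13) = [13, 1, 47] for k=0..2.
π_47 has 21 disjoint cycles with lengths [3, 3, 3, 3, 3, 3, 3, 3, 3, 3, 3, 3, 3, 3, 3, 3, 3, 3, 3, 3, 1] on {0,…,60}.
n − c = 61 − 21 = 40; sign = (−1)^40 = +1.

+1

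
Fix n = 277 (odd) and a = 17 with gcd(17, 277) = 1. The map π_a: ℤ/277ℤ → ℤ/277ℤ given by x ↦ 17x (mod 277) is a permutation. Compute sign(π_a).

Start at x=134: 134 → 62 → 223 → 190 → 183 → 64 → 257 → … (one orbit).
Cycle lengths of π_17 on ℤ/277ℤ: [276, 1]; 2 cycles in total.
With 2 cycles on 277 points, sign = (−1)^{277−2} = -1.

-1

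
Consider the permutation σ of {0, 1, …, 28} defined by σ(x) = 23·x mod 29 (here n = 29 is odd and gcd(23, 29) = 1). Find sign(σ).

Orbit of 1 under x↦23x: [1, 23, 7, 16, 20, 25, 24]… (length divides ord_29(23)).
5 cycles of lengths [7, 7, 7, 7, 1].
Σ(ℓ_i−1) = 29−5 = 24; sign = (−1)^24 = +1.
Zolotarev: (23|29) = +1, matching the cycle-count sign.

+1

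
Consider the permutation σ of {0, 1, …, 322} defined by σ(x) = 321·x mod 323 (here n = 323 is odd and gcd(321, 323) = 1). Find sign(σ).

+1

Start at x=30: 30 → 263 → 120 → 83 → 157 → 9 → 305 → … (one orbit).
Decompose π into cycles: lengths [72, 72, 72, 72, 9, 9, 8, 8, 1] (9 cycles, including the fixed point 0).
With 9 cycles on 323 points, sign = (−1)^{323−9} = +1.
Zolotarev: (321|323) = +1, matching the cycle-count sign.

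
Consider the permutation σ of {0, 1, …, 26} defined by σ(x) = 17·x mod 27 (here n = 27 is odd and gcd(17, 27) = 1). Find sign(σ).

-1

Trace 1: π^k(1) = [1, 17, 19, 26, 10, 8] for k=0..5.
Cycle type of π: 6×3 + 2×4 + 1; total 8 cycles.
8 cycles on 27: each ℓ→(−1)^(ℓ−1), product (−1)^19 = -1.
(17|27)_J = -1 (Zolotarev's lemma cross-check).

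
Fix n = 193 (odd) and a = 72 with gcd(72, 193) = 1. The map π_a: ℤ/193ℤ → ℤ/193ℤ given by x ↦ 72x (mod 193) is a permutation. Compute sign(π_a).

+1

Start at x=1: 1 → 72 → 166 → 179 → 150 → 185 → 3 → … (one orbit).
7 cycles of lengths [32, 32, 32, 32, 32, 32, 1].
sign(π) = (−1)^{n − #cycles} = (−1)^{193−7} = (−1)^186 = +1.
The Jacobi symbol (72|193) = +1 (Zolotarev) agrees.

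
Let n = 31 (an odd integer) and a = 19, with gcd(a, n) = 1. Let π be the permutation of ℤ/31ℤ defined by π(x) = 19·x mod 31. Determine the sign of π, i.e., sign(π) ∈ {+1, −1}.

Trace 25: π^k(25) = [25, 10, 4, 14, 18, 1, 19] for k=0..6.
Cycle lengths of π_19 on ℤ/31ℤ: [15, 15, 1]; 3 cycles in total.
With 3 cycles on 31 points, sign = (−1)^{31−3} = +1.
Zolotarev: (19|31) = +1, matching the cycle-count sign.

+1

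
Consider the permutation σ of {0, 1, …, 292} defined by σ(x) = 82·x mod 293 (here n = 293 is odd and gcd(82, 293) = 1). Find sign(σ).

+1

Start at x=256: 256 → 189 → 262 → 95 → 172 → 40 → 57 → … (one orbit).
Cycle lengths of π_82 on ℤ/293ℤ: [73, 73, 73, 73, 1]; 5 cycles in total.
5 cycles on 293: each ℓ→(−1)^(ℓ−1), product (−1)^288 = +1.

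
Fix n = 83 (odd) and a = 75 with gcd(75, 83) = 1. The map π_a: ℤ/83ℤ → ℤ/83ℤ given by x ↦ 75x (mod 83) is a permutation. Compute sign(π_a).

Trace 69: π^k(69) = [69, 29, 17, 30, 9, 11, 78] for k=0..6.
Decompose π into cycles: lengths [41, 41, 1] (3 cycles, including the fixed point 0).
83 − 3 = 80 transpositions; sign(π) = (−1)^80 = +1.

+1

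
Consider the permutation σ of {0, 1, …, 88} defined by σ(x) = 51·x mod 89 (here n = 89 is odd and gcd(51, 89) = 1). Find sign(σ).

-1

Orbit of 1 under x↦51x: [1, 51, 20, 41, 44, 19, 79]… (length divides ord_89(51)).
The orbit structure of x ↦ 51x mod 89: 2 orbits of sizes [88, 1].
sign(π) = (−1)^{n − #cycles} = (−1)^{89−2} = (−1)^87 = -1.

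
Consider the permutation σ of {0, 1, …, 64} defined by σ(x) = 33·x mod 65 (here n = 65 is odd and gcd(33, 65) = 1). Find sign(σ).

Start at x=4: 4 → 2 → 1 → 33 → 49 → 57 → 61 → … (one orbit).
Decompose π into cycles: lengths [12, 12, 12, 12, 12, 4, 1] (7 cycles, including the fixed point 0).
sign(π) = (−1)^{n − #cycles} = (−1)^{65−7} = (−1)^58 = +1.
(33|65)_J = +1 (Zolotarev's lemma cross-check).

+1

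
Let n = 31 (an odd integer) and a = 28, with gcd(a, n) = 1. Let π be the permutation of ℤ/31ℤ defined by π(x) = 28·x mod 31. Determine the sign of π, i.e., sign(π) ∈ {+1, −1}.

Orbit of 28 under x↦28x: [28, 9, 4, 19, 5, 16, 14]… (length divides ord_31(28)).
Cycle lengths of π_28 on ℤ/31ℤ: [15, 15, 1]; 3 cycles in total.
sign(π) = (−1)^{n − #cycles} = (−1)^{31−3} = (−1)^28 = +1.
Via Zolotarev, sign(π_{28}) = (28|31) = +1.

+1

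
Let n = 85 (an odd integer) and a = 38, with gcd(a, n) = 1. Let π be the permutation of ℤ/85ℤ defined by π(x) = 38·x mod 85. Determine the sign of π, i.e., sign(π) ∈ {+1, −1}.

-1

Orbit of 84 under x↦38x: [84, 47, 1, 38]… (length divides ord_85(38)).
Cycle type of π: 4×21 + 1; total 22 cycles.
85 − 22 = 63 transpositions; sign(π) = (−1)^63 = -1.
The Jacobi symbol (38|85) = -1 (Zolotarev) agrees.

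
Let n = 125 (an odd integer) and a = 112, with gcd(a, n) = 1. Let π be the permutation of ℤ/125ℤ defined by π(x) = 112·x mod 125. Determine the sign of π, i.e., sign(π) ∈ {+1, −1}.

-1

Orbit of 16 under x↦112x: [16, 42, 79, 98, 101, 62, 69]… (length divides ord_125(112)).
Cycle lengths of π_112 on ℤ/125ℤ: [100, 20, 4, 1]; 4 cycles in total.
125 − 4 = 121 transpositions; sign(π) = (−1)^121 = -1.
The Jacobi symbol (112|125) = -1 (Zolotarev) agrees.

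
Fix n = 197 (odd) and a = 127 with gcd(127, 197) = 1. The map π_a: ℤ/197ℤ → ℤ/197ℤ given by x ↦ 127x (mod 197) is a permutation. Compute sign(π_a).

Start at x=15: 15 → 132 → 19 → 49 → 116 → 154 → 55 → … (one orbit).
The orbit structure of x ↦ 127x mod 197: 3 orbits of sizes [98, 98, 1].
With 3 cycles on 197 points, sign = (−1)^{197−3} = +1.
The Jacobi symbol (127|197) = +1 (Zolotarev) agrees.

+1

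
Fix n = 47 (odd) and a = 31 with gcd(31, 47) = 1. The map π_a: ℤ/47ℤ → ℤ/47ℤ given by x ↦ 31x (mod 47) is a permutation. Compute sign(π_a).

Orbit of 14 under x↦31x: [14, 11, 12, 43, 17, 10, 28]… (length divides ord_47(31)).
Decompose π into cycles: lengths [46, 1] (2 cycles, including the fixed point 0).
With 2 cycles on 47 points, sign = (−1)^{47−2} = -1.
(31|47)_J = -1 (Zolotarev's lemma cross-check).

-1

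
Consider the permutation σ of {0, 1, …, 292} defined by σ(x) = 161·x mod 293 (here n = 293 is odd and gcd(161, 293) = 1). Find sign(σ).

+1

Orbit of 210 under x↦161x: [210, 115, 56, 226, 54, 197, 73]… (length divides ord_293(161)).
π_161 has 5 disjoint cycles with lengths [73, 73, 73, 73, 1] on {0,…,292}.
n − c = 293 − 5 = 288; sign = (−1)^288 = +1.
Check: (161/293) = +1 by Zolotarev.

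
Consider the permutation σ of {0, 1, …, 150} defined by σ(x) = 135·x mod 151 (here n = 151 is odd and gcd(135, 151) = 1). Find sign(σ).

-1

Trace 119: π^k(119) = [119, 59, 113, 4, 87, 118, 75] for k=0..6.
Cycle lengths of π_135 on ℤ/151ℤ: [30, 30, 30, 30, 30, 1]; 6 cycles in total.
sign(π) = (−1)^{n − #cycles} = (−1)^{151−6} = (−1)^145 = -1.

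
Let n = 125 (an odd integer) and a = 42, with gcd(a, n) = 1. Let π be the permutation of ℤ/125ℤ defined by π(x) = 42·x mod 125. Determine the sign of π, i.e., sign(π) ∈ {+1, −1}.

-1

Start at x=53: 53 → 101 → 117 → 39 → 13 → 46 → 57 → … (one orbit).
π_42 has 4 disjoint cycles with lengths [100, 20, 4, 1] on {0,…,124}.
4 cycles on 125: each ℓ→(−1)^(ℓ−1), product (−1)^121 = -1.
Via Zolotarev, sign(π_{42}) = (42|125) = -1.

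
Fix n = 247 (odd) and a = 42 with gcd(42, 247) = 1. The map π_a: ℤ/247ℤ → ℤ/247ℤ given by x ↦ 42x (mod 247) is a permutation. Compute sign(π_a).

+1

Start at x=74: 74 → 144 → 120 → 100 → 1 → 42 → 35 → … (one orbit).
Cycle lengths of π_42 on ℤ/247ℤ: [9, 9, 9, 9, 9, 9, 9, 9, 9, 9, 9, 9, 9, 9, 9, 9, 9, 9, 9, 9, 9, 9, 9, 9, 9, 9, 3, 3, 3, 3, 1]; 31 cycles in total.
31 cycles on 247: each ℓ→(−1)^(ℓ−1), product (−1)^216 = +1.
Via Zolotarev, sign(π_{42}) = (42|247) = +1.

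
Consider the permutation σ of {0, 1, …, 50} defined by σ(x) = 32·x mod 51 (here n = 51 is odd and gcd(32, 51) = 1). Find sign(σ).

-1

Trace 13: π^k(13) = [13, 8, 1, 32, 4, 26, 16] for k=0..6.
The orbit structure of x ↦ 32x mod 51: 8 orbits of sizes [8, 8, 8, 8, 8, 8, 2, 1].
Σ(ℓ_i−1) = 51−8 = 43; sign = (−1)^43 = -1.
(32|51)_J = -1 (Zolotarev's lemma cross-check).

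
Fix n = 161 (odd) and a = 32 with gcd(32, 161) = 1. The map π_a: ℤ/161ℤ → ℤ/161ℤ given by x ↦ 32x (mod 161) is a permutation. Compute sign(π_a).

+1

Orbit of 9 under x↦32x: [9, 127, 39, 121, 8, 95, 142]… (length divides ord_161(32)).
Cycle type of π: 33×4 + 11×2 + 3×2 + 1; total 9 cycles.
9 cycles on 161: each ℓ→(−1)^(ℓ−1), product (−1)^152 = +1.
Via Zolotarev, sign(π_{32}) = (32|161) = +1.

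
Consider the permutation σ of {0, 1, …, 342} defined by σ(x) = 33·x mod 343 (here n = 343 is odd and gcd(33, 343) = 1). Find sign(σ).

Trace 169: π^k(169) = [169, 89, 193, 195, 261, 38, 225] for k=0..6.
4 cycles of lengths [294, 42, 6, 1].
With 4 cycles on 343 points, sign = (−1)^{343−4} = -1.
Via Zolotarev, sign(π_{33}) = (33|343) = -1.

-1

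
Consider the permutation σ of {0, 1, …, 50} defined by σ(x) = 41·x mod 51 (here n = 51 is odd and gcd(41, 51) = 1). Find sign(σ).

+1

Orbit of 23 under x↦41x: [23, 25, 5, 1, 41, 49, 20]… (length divides ord_51(41)).
The orbit structure of x ↦ 41x mod 51: 5 orbits of sizes [16, 16, 16, 2, 1].
With 5 cycles on 51 points, sign = (−1)^{51−5} = +1.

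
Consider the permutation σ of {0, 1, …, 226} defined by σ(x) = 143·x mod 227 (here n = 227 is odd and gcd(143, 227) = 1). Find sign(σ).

-1

Start at x=63: 63 → 156 → 62 → 13 → 43 → 20 → 136 → … (one orbit).
Cycle type of π: 226 + 1; total 2 cycles.
sign(π) = (−1)^{n − #cycles} = (−1)^{227−2} = (−1)^225 = -1.
Via Zolotarev, sign(π_{143}) = (143|227) = -1.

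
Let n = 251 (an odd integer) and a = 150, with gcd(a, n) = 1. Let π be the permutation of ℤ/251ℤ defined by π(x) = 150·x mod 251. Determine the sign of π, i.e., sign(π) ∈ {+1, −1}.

Start at x=160: 160 → 155 → 158 → 106 → 87 → 249 → 202 → … (one orbit).
Decompose π into cycles: lengths [250, 1] (2 cycles, including the fixed point 0).
Σ(ℓ_i−1) = 251−2 = 249; sign = (−1)^249 = -1.
The Jacobi symbol (150|251) = -1 (Zolotarev) agrees.

-1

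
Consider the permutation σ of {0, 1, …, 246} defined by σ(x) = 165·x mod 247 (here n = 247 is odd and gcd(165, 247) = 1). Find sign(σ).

Start at x=27: 27 → 9 → 3 → 1 → 165 → 55 → 183 → … (one orbit).
18 cycles of lengths [18, 18, 18, 18, 18, 18, 18, 18, 18, 18, 18, 18, 18, 3, 3, 3, 3, 1].
Σ(ℓ_i−1) = 247−18 = 229; sign = (−1)^229 = -1.
Zolotarev: (165|247) = -1, matching the cycle-count sign.

-1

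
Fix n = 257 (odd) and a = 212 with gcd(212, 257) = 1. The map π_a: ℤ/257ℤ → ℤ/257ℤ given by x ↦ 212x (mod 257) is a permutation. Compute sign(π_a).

-1

Trace 235: π^k(235) = [235, 219, 168, 150, 189, 233, 52] for k=0..6.
2 cycles of lengths [256, 1].
Σ(ℓ_i−1) = 257−2 = 255; sign = (−1)^255 = -1.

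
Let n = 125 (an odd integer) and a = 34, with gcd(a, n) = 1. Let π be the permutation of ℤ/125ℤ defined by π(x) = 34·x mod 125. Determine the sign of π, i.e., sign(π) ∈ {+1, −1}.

+1

Trace 69: π^k(69) = [69, 96, 14, 101, 59, 6, 79] for k=0..6.
7 cycles of lengths [50, 50, 10, 10, 2, 2, 1].
n − c = 125 − 7 = 118; sign = (−1)^118 = +1.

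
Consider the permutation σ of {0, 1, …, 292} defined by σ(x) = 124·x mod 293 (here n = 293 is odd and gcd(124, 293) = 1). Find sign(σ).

Start at x=17: 17 → 57 → 36 → 69 → 59 → 284 → 56 → … (one orbit).
π_124 has 5 disjoint cycles with lengths [73, 73, 73, 73, 1] on {0,…,292}.
sign(π) = (−1)^{n − #cycles} = (−1)^{293−5} = (−1)^288 = +1.
Via Zolotarev, sign(π_{124}) = (124|293) = +1.

+1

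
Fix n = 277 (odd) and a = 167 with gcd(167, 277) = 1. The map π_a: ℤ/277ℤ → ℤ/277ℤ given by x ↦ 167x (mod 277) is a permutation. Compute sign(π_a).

-1

Trace 255: π^k(255) = [255, 204, 274, 53, 264, 45, 36] for k=0..6.
Decompose π into cycles: lengths [276, 1] (2 cycles, including the fixed point 0).
Σ(ℓ_i−1) = 277−2 = 275; sign = (−1)^275 = -1.
The Jacobi symbol (167|277) = -1 (Zolotarev) agrees.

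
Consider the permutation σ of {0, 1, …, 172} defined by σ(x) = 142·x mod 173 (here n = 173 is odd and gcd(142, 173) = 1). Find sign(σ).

+1

Orbit of 14 under x↦142x: [14, 85, 133, 29, 139, 16, 23]… (length divides ord_173(142)).
Decompose π into cycles: lengths [43, 43, 43, 43, 1] (5 cycles, including the fixed point 0).
sign(π) = (−1)^{n − #cycles} = (−1)^{173−5} = (−1)^168 = +1.
Check: (142/173) = +1 by Zolotarev.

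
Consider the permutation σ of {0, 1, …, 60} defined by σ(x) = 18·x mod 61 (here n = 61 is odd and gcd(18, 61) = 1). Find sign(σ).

Start at x=19: 19 → 37 → 56 → 32 → 27 → 59 → 25 → … (one orbit).
Cycle type of π: 60 + 1; total 2 cycles.
Σ(ℓ_i−1) = 61−2 = 59; sign = (−1)^59 = -1.
Zolotarev: (18|61) = -1, matching the cycle-count sign.

-1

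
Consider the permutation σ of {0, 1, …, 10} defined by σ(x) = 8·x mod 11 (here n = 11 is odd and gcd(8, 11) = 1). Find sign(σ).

-1

Orbit of 5 under x↦8x: [5, 7, 1, 8, 9, 6, 4]… (length divides ord_11(8)).
Cycle type of π: 10 + 1; total 2 cycles.
With 2 cycles on 11 points, sign = (−1)^{11−2} = -1.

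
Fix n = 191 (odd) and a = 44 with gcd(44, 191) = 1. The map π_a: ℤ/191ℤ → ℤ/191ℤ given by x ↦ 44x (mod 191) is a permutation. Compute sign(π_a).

-1

Orbit of 65 under x↦44x: [65, 186, 162, 61, 10, 58, 69]… (length divides ord_191(44)).
Decompose π into cycles: lengths [190, 1] (2 cycles, including the fixed point 0).
191 − 2 = 189 transpositions; sign(π) = (−1)^189 = -1.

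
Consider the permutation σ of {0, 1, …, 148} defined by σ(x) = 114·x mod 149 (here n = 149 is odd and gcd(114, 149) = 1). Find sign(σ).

+1

Start at x=73: 73 → 127 → 25 → 19 → 80 → 31 → 107 → … (one orbit).
Decompose π into cycles: lengths [37, 37, 37, 37, 1] (5 cycles, including the fixed point 0).
sign(π) = (−1)^{n − #cycles} = (−1)^{149−5} = (−1)^144 = +1.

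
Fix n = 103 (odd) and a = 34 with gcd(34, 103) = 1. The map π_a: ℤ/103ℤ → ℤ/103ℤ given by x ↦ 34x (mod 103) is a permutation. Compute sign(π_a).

Trace 81: π^k(81) = [81, 76, 9, 100, 1, 34, 23] for k=0..6.
7 cycles of lengths [17, 17, 17, 17, 17, 17, 1].
sign(π) = (−1)^{n − #cycles} = (−1)^{103−7} = (−1)^96 = +1.

+1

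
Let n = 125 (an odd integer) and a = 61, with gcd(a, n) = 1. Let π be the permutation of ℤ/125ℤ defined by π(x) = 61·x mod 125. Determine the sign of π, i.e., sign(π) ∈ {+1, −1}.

Orbit of 41 under x↦61x: [41, 1, 61, 96, 106, 91, 51]… (length divides ord_125(61)).
Decompose π into cycles: lengths [25, 25, 25, 25, 5, 5, 5, 5, 1, 1, 1, 1, 1] (13 cycles, including the fixed point 0).
13 cycles on 125: each ℓ→(−1)^(ℓ−1), product (−1)^112 = +1.
(61|125)_J = +1 (Zolotarev's lemma cross-check).

+1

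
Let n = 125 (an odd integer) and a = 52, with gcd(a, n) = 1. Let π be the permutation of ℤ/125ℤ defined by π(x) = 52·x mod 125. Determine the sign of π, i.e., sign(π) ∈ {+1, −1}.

Start at x=49: 49 → 48 → 121 → 42 → 59 → 68 → 36 → … (one orbit).
4 cycles of lengths [100, 20, 4, 1].
4 cycles on 125: each ℓ→(−1)^(ℓ−1), product (−1)^121 = -1.
Check: (52/125) = -1 by Zolotarev.

-1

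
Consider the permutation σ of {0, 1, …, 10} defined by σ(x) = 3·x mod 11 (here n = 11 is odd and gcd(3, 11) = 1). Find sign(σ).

+1

Start at x=1: 1 → 3 → 9 → 5 → 4 → 1 (one orbit).
Cycle type of π: 5×2 + 1; total 3 cycles.
Σ(ℓ_i−1) = 11−3 = 8; sign = (−1)^8 = +1.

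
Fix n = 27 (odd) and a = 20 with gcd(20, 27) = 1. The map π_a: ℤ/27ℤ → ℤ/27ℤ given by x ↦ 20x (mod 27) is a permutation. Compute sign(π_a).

-1

Orbit of 2 under x↦20x: [2, 13, 17, 16, 23, 1, 20]… (length divides ord_27(20)).
Decompose π into cycles: lengths [18, 6, 2, 1] (4 cycles, including the fixed point 0).
sign(π) = (−1)^{n − #cycles} = (−1)^{27−4} = (−1)^23 = -1.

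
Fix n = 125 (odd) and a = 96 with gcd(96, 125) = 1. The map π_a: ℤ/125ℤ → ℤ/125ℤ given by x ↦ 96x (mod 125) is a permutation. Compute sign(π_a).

+1

Start at x=91: 91 → 111 → 31 → 101 → 71 → 66 → 86 → … (one orbit).
Decompose π into cycles: lengths [25, 25, 25, 25, 5, 5, 5, 5, 1, 1, 1, 1, 1] (13 cycles, including the fixed point 0).
With 13 cycles on 125 points, sign = (−1)^{125−13} = +1.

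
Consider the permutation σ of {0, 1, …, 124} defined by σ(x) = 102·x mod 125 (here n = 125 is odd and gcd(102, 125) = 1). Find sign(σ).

Start at x=59: 59 → 18 → 86 → 22 → 119 → 13 → 76 → … (one orbit).
π_102 has 4 disjoint cycles with lengths [100, 20, 4, 1] on {0,…,124}.
n − c = 125 − 4 = 121; sign = (−1)^121 = -1.
Zolotarev: (102|125) = -1, matching the cycle-count sign.

-1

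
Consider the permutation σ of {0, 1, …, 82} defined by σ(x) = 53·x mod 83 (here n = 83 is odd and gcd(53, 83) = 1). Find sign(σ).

Orbit of 51 under x↦53x: [51, 47, 1, 53, 70, 58, 3]… (length divides ord_83(53)).
Decompose π into cycles: lengths [82, 1] (2 cycles, including the fixed point 0).
n − c = 83 − 2 = 81; sign = (−1)^81 = -1.
The Jacobi symbol (53|83) = -1 (Zolotarev) agrees.

-1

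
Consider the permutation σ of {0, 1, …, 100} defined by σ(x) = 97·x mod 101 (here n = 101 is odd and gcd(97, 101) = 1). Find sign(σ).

+1

Orbit of 92 under x↦97x: [92, 36, 58, 71, 19, 25, 1]… (length divides ord_101(97)).
5 cycles of lengths [25, 25, 25, 25, 1].
5 cycles on 101: each ℓ→(−1)^(ℓ−1), product (−1)^96 = +1.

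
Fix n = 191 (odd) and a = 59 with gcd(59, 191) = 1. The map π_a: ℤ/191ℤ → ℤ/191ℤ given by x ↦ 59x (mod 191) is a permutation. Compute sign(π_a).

Orbit of 120 under x↦59x: [120, 13, 3, 177, 129, 162, 8]… (length divides ord_191(59)).
3 cycles of lengths [95, 95, 1].
191 − 3 = 188 transpositions; sign(π) = (−1)^188 = +1.

+1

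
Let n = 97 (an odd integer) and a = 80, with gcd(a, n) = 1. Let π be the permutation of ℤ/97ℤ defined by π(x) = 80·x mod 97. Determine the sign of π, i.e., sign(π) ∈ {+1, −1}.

Trace 14: π^k(14) = [14, 53, 69, 88, 56, 18, 82] for k=0..6.
Decompose π into cycles: lengths [96, 1] (2 cycles, including the fixed point 0).
With 2 cycles on 97 points, sign = (−1)^{97−2} = -1.

-1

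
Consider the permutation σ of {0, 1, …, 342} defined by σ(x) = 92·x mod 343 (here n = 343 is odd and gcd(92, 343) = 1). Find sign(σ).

+1

Start at x=316: 316 → 260 → 253 → 295 → 43 → 183 → 29 → … (one orbit).
19 cycles of lengths [49, 49, 49, 49, 49, 49, 7, 7, 7, 7, 7, 7, 1, 1, 1, 1, 1, 1, 1].
343 − 19 = 324 transpositions; sign(π) = (−1)^324 = +1.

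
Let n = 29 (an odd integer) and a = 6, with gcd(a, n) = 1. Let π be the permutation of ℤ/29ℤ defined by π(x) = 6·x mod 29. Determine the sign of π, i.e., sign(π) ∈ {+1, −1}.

+1

Trace 5: π^k(5) = [5, 1, 6, 7, 13, 20, 4] for k=0..6.
π_6 has 3 disjoint cycles with lengths [14, 14, 1] on {0,…,28}.
29 − 3 = 26 transpositions; sign(π) = (−1)^26 = +1.
The Jacobi symbol (6|29) = +1 (Zolotarev) agrees.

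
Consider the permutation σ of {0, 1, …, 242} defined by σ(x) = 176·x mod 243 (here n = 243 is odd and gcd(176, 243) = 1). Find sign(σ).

-1

Start at x=22: 22 → 227 → 100 → 104 → 79 → 53 → 94 → … (one orbit).
π_176 has 6 disjoint cycles with lengths [162, 54, 18, 6, 2, 1] on {0,…,242}.
6 cycles on 243: each ℓ→(−1)^(ℓ−1), product (−1)^237 = -1.
Check: (176/243) = -1 by Zolotarev.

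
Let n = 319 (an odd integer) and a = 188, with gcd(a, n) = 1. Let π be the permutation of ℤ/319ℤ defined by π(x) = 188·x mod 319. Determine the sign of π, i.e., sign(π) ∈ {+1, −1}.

Trace 155: π^k(155) = [155, 111, 133, 122, 287, 45, 166] for k=0..6.
The orbit structure of x ↦ 188x mod 319: 22 orbits of sizes [28, 28, 28, 28, 28, 28, 28, 28, 28, 28, 28, 1, 1, 1, 1, 1, 1, 1, 1, 1, 1, 1].
n − c = 319 − 22 = 297; sign = (−1)^297 = -1.

-1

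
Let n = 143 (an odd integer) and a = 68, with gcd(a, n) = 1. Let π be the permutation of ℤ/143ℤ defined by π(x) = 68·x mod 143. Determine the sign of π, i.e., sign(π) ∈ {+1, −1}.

Start at x=3: 3 → 61 → 1 → 68 → 48 → 118 → 16 → … (one orbit).
Decompose π into cycles: lengths [30, 30, 30, 30, 10, 3, 3, 3, 3, 1] (10 cycles, including the fixed point 0).
Σ(ℓ_i−1) = 143−10 = 133; sign = (−1)^133 = -1.

-1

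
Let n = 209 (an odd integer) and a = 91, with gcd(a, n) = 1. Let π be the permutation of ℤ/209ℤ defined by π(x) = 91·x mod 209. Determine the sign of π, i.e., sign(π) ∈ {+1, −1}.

-1

Start at x=59: 59 → 144 → 146 → 119 → 170 → 4 → 155 → … (one orbit).
Cycle type of π: 90×2 + 18 + 5×2 + 1; total 6 cycles.
209 − 6 = 203 transpositions; sign(π) = (−1)^203 = -1.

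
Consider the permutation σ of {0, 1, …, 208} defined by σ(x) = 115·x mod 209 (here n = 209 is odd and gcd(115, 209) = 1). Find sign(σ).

Trace 191: π^k(191) = [191, 20, 1, 115, 58] for k=0..4.
The orbit structure of x ↦ 115x mod 209: 57 orbits of sizes [5, 5, 5, 5, 5, 5, 5, 5, 5, 5, 5, 5, 5, 5, 5, 5, 5, 5, 5, 5, 5, 5, 5, 5, 5, 5, 5, 5, 5, 5, 5, 5, 5, 5, 5, 5, 5, 5, 1, 1, 1, 1, 1, 1, 1, 1, 1, 1, 1, 1, 1, 1, 1, 1, 1, 1, 1].
With 57 cycles on 209 points, sign = (−1)^{209−57} = +1.
The Jacobi symbol (115|209) = +1 (Zolotarev) agrees.

+1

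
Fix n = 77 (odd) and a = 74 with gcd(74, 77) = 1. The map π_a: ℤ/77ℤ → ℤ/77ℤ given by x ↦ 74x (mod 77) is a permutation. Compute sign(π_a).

-1

Orbit of 25 under x↦74x: [25, 2, 71, 18, 23, 8, 53]… (length divides ord_77(74)).
π_74 has 6 disjoint cycles with lengths [30, 30, 10, 3, 3, 1] on {0,…,76}.
77 − 6 = 71 transpositions; sign(π) = (−1)^71 = -1.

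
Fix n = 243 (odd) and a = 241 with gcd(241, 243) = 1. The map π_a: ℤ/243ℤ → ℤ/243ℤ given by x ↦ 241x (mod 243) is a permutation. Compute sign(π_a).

Orbit of 217 under x↦241x: [217, 52, 139, 208, 70, 103, 37]… (length divides ord_243(241)).
11 cycles of lengths [81, 81, 27, 27, 9, 9, 3, 3, 1, 1, 1].
sign(π) = (−1)^{n − #cycles} = (−1)^{243−11} = (−1)^232 = +1.

+1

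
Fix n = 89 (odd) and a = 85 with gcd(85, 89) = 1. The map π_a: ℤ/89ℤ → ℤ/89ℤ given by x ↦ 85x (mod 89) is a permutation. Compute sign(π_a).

Start at x=50: 50 → 67 → 88 → 4 → 73 → 64 → 11 → … (one orbit).
π_85 has 5 disjoint cycles with lengths [22, 22, 22, 22, 1] on {0,…,88}.
With 5 cycles on 89 points, sign = (−1)^{89−5} = +1.
Zolotarev: (85|89) = +1, matching the cycle-count sign.

+1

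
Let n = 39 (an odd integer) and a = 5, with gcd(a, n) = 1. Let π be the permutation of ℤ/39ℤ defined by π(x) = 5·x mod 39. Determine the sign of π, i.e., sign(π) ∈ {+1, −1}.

+1

Orbit of 25 under x↦5x: [25, 8, 1, 5]… (length divides ord_39(5)).
Cycle type of π: 4×9 + 2 + 1; total 11 cycles.
With 11 cycles on 39 points, sign = (−1)^{39−11} = +1.
Via Zolotarev, sign(π_{5}) = (5|39) = +1.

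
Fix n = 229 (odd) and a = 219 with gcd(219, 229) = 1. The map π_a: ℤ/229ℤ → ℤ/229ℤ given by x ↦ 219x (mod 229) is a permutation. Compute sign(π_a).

Orbit of 69 under x↦219x: [69, 226, 30, 158, 23, 228, 10]… (length divides ord_229(219)).
The orbit structure of x ↦ 219x mod 229: 2 orbits of sizes [228, 1].
229 − 2 = 227 transpositions; sign(π) = (−1)^227 = -1.

-1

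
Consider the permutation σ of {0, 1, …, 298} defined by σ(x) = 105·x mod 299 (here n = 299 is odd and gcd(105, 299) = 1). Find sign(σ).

Start at x=170: 170 → 209 → 118 → 131 → 1 → 105 → 261 → … (one orbit).
Decompose π into cycles: lengths [11, 11, 11, 11, 11, 11, 11, 11, 11, 11, 11, 11, 11, 11, 11, 11, 11, 11, 11, 11, 11, 11, 11, 11, 11, 11, 1, 1, 1, 1, 1, 1, 1, 1, 1, 1, 1, 1, 1] (39 cycles, including the fixed point 0).
299 − 39 = 260 transpositions; sign(π) = (−1)^260 = +1.
Check: (105/299) = +1 by Zolotarev.

+1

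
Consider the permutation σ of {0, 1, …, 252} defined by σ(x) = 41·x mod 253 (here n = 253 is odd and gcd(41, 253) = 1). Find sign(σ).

Orbit of 1 under x↦41x: [1, 41, 163, 105, 4, 164, 146]… (length divides ord_253(41)).
Cycle type of π: 110×2 + 11×2 + 10 + 1; total 6 cycles.
Σ(ℓ_i−1) = 253−6 = 247; sign = (−1)^247 = -1.
The Jacobi symbol (41|253) = -1 (Zolotarev) agrees.

-1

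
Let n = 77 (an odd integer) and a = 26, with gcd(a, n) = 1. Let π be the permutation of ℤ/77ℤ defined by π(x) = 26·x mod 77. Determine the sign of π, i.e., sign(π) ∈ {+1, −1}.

Trace 20: π^k(20) = [20, 58, 45, 15, 5, 53, 69] for k=0..6.
6 cycles of lengths [30, 30, 6, 5, 5, 1].
n − c = 77 − 6 = 71; sign = (−1)^71 = -1.
Zolotarev: (26|77) = -1, matching the cycle-count sign.

-1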